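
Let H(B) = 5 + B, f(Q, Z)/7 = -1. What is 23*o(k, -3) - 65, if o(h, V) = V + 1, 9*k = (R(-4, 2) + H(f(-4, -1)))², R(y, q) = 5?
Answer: -111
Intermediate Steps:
f(Q, Z) = -7 (f(Q, Z) = 7*(-1) = -7)
k = 1 (k = (5 + (5 - 7))²/9 = (5 - 2)²/9 = (⅑)*3² = (⅑)*9 = 1)
o(h, V) = 1 + V
23*o(k, -3) - 65 = 23*(1 - 3) - 65 = 23*(-2) - 65 = -46 - 65 = -111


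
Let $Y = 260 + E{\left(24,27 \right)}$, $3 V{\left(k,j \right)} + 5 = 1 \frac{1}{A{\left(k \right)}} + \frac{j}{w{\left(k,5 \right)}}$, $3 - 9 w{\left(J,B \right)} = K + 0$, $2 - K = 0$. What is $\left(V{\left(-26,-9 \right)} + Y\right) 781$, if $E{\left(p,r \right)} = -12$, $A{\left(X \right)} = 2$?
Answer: $\frac{342859}{2} \approx 1.7143 \cdot 10^{5}$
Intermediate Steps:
$K = 2$ ($K = 2 - 0 = 2 + 0 = 2$)
$w{\left(J,B \right)} = \frac{1}{9}$ ($w{\left(J,B \right)} = \frac{1}{3} - \frac{2 + 0}{9} = \frac{1}{3} - \frac{2}{9} = \frac{1}{9}$)
$V{\left(k,j \right)} = - \frac{3}{2} + 3 j$ ($V{\left(k,j \right)} = - \frac{5}{3} + \frac{1 \cdot \frac{1}{2} + j \frac{1}{\frac{1}{9}}}{3} = - \frac{5}{3} + \frac{1 \cdot \frac{1}{2} + j 9}{3} = - \frac{5}{3} + \frac{\frac{1}{2} + 9 j}{3} = - \frac{5}{3} + \left(\frac{1}{6} + 3 j\right) = - \frac{3}{2} + 3 j$)
$Y = 248$ ($Y = 260 - 12 = 248$)
$\left(V{\left(-26,-9 \right)} + Y\right) 781 = \left(\left(- \frac{3}{2} + 3 \left(-9\right)\right) + 248\right) 781 = \left(\left(- \frac{3}{2} - 27\right) + 248\right) 781 = \left(- \frac{57}{2} + 248\right) 781 = \frac{439}{2} \cdot 781 = \frac{342859}{2}$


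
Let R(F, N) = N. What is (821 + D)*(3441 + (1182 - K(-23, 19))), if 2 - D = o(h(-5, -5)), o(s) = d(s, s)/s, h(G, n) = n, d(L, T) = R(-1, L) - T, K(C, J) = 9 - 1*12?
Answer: 3807198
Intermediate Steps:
K(C, J) = -3 (K(C, J) = 9 - 12 = -3)
d(L, T) = L - T
o(s) = 0 (o(s) = (s - s)/s = 0/s = 0)
D = 2 (D = 2 - 1*0 = 2 + 0 = 2)
(821 + D)*(3441 + (1182 - K(-23, 19))) = (821 + 2)*(3441 + (1182 - 1*(-3))) = 823*(3441 + (1182 + 3)) = 823*(3441 + 1185) = 823*4626 = 3807198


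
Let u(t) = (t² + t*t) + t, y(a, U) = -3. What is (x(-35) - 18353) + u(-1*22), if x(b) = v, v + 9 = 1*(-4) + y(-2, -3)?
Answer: -17423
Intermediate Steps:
v = -16 (v = -9 + (1*(-4) - 3) = -9 + (-4 - 3) = -9 - 7 = -16)
x(b) = -16
u(t) = t + 2*t² (u(t) = (t² + t²) + t = 2*t² + t = t + 2*t²)
(x(-35) - 18353) + u(-1*22) = (-16 - 18353) + (-1*22)*(1 + 2*(-1*22)) = -18369 - 22*(1 + 2*(-22)) = -18369 - 22*(1 - 44) = -18369 - 22*(-43) = -18369 + 946 = -17423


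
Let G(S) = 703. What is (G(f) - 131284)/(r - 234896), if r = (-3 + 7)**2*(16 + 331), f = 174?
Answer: 43527/76448 ≈ 0.56937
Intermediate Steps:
r = 5552 (r = 4**2*347 = 16*347 = 5552)
(G(f) - 131284)/(r - 234896) = (703 - 131284)/(5552 - 234896) = -130581/(-229344) = -130581*(-1/229344) = 43527/76448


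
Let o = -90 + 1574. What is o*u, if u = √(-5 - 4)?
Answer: 4452*I ≈ 4452.0*I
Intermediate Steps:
u = 3*I (u = √(-9) = 3*I ≈ 3.0*I)
o = 1484
o*u = 1484*(3*I) = 4452*I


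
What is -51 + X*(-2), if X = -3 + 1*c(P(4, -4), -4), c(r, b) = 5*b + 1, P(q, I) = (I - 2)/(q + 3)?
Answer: -7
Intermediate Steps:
P(q, I) = (-2 + I)/(3 + q)
c(r, b) = 1 + 5*b
X = -22 (X = -3 + 1*(1 + 5*(-4)) = -3 + 1*(1 - 20) = -3 + 1*(-19) = -3 - 19 = -22)
-51 + X*(-2) = -51 - 22*(-2) = -51 + 44 = -7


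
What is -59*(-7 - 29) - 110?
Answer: 2014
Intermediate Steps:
-59*(-7 - 29) - 110 = -59*(-36) - 110 = 2124 - 110 = 2014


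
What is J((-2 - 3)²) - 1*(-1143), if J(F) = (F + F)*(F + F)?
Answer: 3643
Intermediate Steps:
J(F) = 4*F² (J(F) = (2*F)*(2*F) = 4*F²)
J((-2 - 3)²) - 1*(-1143) = 4*((-2 - 3)²)² - 1*(-1143) = 4*((-5)²)² + 1143 = 4*25² + 1143 = 4*625 + 1143 = 2500 + 1143 = 3643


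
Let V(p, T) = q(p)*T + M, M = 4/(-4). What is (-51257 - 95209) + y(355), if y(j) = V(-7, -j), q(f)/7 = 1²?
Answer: -148952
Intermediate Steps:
q(f) = 7 (q(f) = 7*1² = 7*1 = 7)
M = -1 (M = 4*(-¼) = -1)
V(p, T) = -1 + 7*T (V(p, T) = 7*T - 1 = -1 + 7*T)
y(j) = -1 - 7*j (y(j) = -1 + 7*(-j) = -1 - 7*j)
(-51257 - 95209) + y(355) = (-51257 - 95209) + (-1 - 7*355) = -146466 + (-1 - 2485) = -146466 - 2486 = -148952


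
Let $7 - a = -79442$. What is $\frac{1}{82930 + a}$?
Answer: $\frac{1}{162379} \approx 6.1584 \cdot 10^{-6}$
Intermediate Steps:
$a = 79449$ ($a = 7 - -79442 = 7 + 79442 = 79449$)
$\frac{1}{82930 + a} = \frac{1}{82930 + 79449} = \frac{1}{162379}$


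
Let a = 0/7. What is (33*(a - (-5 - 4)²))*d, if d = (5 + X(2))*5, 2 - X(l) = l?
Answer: -66825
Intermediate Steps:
X(l) = 2 - l
a = 0 (a = 0*(⅐) = 0)
d = 25 (d = (5 + (2 - 1*2))*5 = (5 + (2 - 2))*5 = (5 + 0)*5 = 5*5 = 25)
(33*(a - (-5 - 4)²))*d = (33*(0 - (-5 - 4)²))*25 = (33*(0 - 1*(-9)²))*25 = (33*(0 - 1*81))*25 = (33*(0 - 81))*25 = (33*(-81))*25 = -2673*25 = -66825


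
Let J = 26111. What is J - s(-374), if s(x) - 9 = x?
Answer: 26476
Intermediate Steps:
s(x) = 9 + x
J - s(-374) = 26111 - (9 - 374) = 26111 - 1*(-365) = 26111 + 365 = 26476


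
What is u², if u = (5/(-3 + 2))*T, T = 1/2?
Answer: 25/4 ≈ 6.2500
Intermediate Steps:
T = ½ ≈ 0.50000
u = -5/2 (u = (5/(-3 + 2))*(½) = (5/(-1))*(½) = -1*5*(½) = -5*½ = -5/2 ≈ -2.5000)
u² = (-5/2)² = 25/4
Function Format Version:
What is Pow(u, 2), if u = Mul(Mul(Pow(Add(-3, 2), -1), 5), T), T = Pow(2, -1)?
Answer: Rational(25, 4) ≈ 6.2500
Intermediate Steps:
T = Rational(1, 2) ≈ 0.50000
u = Rational(-5, 2) (u = Mul(Mul(Pow(Add(-3, 2), -1), 5), Rational(1, 2)) = Mul(Mul(Pow(-1, -1), 5), Rational(1, 2)) = Mul(Mul(-1, 5), Rational(1, 2)) = Mul(-5, Rational(1, 2)) = Rational(-5, 2) ≈ -2.5000)
Pow(u, 2) = Pow(Rational(-5, 2), 2) = Rational(25, 4)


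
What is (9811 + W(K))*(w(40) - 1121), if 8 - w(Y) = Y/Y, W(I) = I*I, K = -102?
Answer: -22519510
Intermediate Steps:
W(I) = I²
w(Y) = 7 (w(Y) = 8 - Y/Y = 8 - 1*1 = 8 - 1 = 7)
(9811 + W(K))*(w(40) - 1121) = (9811 + (-102)²)*(7 - 1121) = (9811 + 10404)*(-1114) = 20215*(-1114) = -22519510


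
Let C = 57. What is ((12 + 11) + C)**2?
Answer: 6400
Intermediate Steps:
((12 + 11) + C)**2 = ((12 + 11) + 57)**2 = (23 + 57)**2 = 80**2 = 6400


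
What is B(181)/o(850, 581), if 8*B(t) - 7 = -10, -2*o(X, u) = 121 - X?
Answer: -1/972 ≈ -0.0010288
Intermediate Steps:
o(X, u) = -121/2 + X/2 (o(X, u) = -(121 - X)/2 = -121/2 + X/2)
B(t) = -3/8 (B(t) = 7/8 + (⅛)*(-10) = 7/8 - 5/4 = -3/8)
B(181)/o(850, 581) = -3/(8*(-121/2 + (½)*850)) = -3/(8*(-121/2 + 425)) = -3/(8*729/2) = -3/8*2/729 = -1/972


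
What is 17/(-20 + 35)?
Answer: 17/15 ≈ 1.1333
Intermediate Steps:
17/(-20 + 35) = 17/15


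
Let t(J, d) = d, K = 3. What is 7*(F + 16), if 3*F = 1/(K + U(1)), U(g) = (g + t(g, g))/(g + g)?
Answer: 1351/12 ≈ 112.58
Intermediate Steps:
U(g) = 1 (U(g) = (g + g)/(g + g) = (2*g)/((2*g)) = (2*g)*(1/(2*g)) = 1)
F = 1/12 (F = 1/(3*(3 + 1)) = (⅓)/4 = (⅓)*(¼) = 1/12 ≈ 0.083333)
7*(F + 16) = 7*(1/12 + 16) = 7*(193/12) = 1351/12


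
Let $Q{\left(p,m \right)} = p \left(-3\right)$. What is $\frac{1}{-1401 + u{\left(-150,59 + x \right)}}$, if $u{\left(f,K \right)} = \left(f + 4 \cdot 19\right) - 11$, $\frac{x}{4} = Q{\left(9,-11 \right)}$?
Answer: $- \frac{1}{1486} \approx -0.00067295$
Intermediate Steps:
$Q{\left(p,m \right)} = - 3 p$
$x = -108$ ($x = 4 \left(\left(-3\right) 9\right) = 4 \left(-27\right) = -108$)
$u{\left(f,K \right)} = 65 + f$ ($u{\left(f,K \right)} = \left(f + 76\right) - 11 = \left(76 + f\right) - 11 = 65 + f$)
$\frac{1}{-1401 + u{\left(-150,59 + x \right)}} = \frac{1}{-1401 + \left(65 - 150\right)} = \frac{1}{-1401 - 85} = \frac{1}{-1486} = - \frac{1}{1486}$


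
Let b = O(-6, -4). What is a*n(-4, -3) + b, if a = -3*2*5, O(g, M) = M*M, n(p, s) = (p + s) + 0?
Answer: 226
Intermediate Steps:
n(p, s) = p + s
O(g, M) = M**2
a = -30 (a = -6*5 = -30)
b = 16 (b = (-4)**2 = 16)
a*n(-4, -3) + b = -30*(-4 - 3) + 16 = -30*(-7) + 16 = 210 + 16 = 226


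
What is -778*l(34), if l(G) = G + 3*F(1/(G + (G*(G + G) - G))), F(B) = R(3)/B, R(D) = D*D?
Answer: -48592324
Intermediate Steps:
R(D) = D²
F(B) = 9/B (F(B) = 3²/B = 9/B)
l(G) = G + 54*G² (l(G) = G + 3*(9/(1/(G + (G*(G + G) - G)))) = G + 3*(9/(1/(G + (G*(2*G) - G)))) = G + 3*(9/(1/(G + (2*G² - G)))) = G + 3*(9/(1/(G + (-G + 2*G²)))) = G + 3*(9/(1/(2*G²))) = G + 3*(9/((1/(2*G²)))) = G + 3*(9*(2*G²)) = G + 3*(18*G²) = G + 54*G²)
-778*l(34) = -26452*(1 + 54*34) = -26452*(1 + 1836) = -26452*1837 = -778*62458 = -48592324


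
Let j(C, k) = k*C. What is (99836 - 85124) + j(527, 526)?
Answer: 291914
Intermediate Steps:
j(C, k) = C*k
(99836 - 85124) + j(527, 526) = (99836 - 85124) + 527*526 = 14712 + 277202 = 291914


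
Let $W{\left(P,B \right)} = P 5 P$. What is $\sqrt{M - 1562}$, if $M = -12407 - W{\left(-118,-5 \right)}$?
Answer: $i \sqrt{83589} \approx 289.12 i$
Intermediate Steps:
$W{\left(P,B \right)} = 5 P^{2}$ ($W{\left(P,B \right)} = 5 P P = 5 P^{2}$)
$M = -82027$ ($M = -12407 - 5 \left(-118\right)^{2} = -12407 - 5 \cdot 13924 = -12407 - 69620 = -82027$)
$\sqrt{M - 1562} = \sqrt{-82027 - 1562} = \sqrt{-83589} = i \sqrt{83589}$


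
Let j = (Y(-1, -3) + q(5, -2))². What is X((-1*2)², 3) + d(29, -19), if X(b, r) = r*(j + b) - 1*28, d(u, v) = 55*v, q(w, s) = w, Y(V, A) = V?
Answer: -1013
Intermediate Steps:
j = 16 (j = (-1 + 5)² = 4² = 16)
X(b, r) = -28 + r*(16 + b) (X(b, r) = r*(16 + b) - 1*28 = r*(16 + b) - 28 = -28 + r*(16 + b))
X((-1*2)², 3) + d(29, -19) = (-28 + 16*3 + (-1*2)²*3) + 55*(-19) = (-28 + 48 + (-2)²*3) - 1045 = (-28 + 48 + 4*3) - 1045 = (-28 + 48 + 12) - 1045 = 32 - 1045 = -1013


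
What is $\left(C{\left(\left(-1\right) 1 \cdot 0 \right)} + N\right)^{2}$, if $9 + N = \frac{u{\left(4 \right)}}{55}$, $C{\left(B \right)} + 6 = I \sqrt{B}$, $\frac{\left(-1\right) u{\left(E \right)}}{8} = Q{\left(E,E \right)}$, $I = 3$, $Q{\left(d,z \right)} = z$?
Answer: $\frac{734449}{3025} \approx 242.79$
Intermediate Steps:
$u{\left(E \right)} = - 8 E$
$C{\left(B \right)} = -6 + 3 \sqrt{B}$
$N = - \frac{527}{55}$ ($N = -9 + \frac{\left(-8\right) 4}{55} = -9 - \frac{32}{55} = - \frac{527}{55} \approx -9.5818$)
$\left(C{\left(\left(-1\right) 1 \cdot 0 \right)} + N\right)^{2} = \left(\left(-6 + 3 \sqrt{\left(-1\right) 1 \cdot 0}\right) - \frac{527}{55}\right)^{2} = \left(\left(-6 + 3 \sqrt{\left(-1\right) 0}\right) - \frac{527}{55}\right)^{2} = \left(\left(-6 + 3 \sqrt{0}\right) - \frac{527}{55}\right)^{2} = \left(\left(-6 + 3 \cdot 0\right) - \frac{527}{55}\right)^{2} = \left(\left(-6 + 0\right) - \frac{527}{55}\right)^{2} = \left(-6 - \frac{527}{55}\right)^{2} = \left(- \frac{857}{55}\right)^{2} = \frac{734449}{3025}$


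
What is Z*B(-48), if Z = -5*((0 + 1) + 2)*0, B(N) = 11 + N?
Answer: 0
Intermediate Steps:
Z = 0 (Z = -5*(1 + 2)*0 = -5*3*0 = -15*0 = 0)
Z*B(-48) = 0*(11 - 48) = 0*(-37) = 0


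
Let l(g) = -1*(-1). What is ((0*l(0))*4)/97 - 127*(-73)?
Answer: 9271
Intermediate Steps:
l(g) = 1
((0*l(0))*4)/97 - 127*(-73) = ((0*1)*4)/97 - 127*(-73) = (0*4)*(1/97) + 9271 = 0*(1/97) + 9271 = 0 + 9271 = 9271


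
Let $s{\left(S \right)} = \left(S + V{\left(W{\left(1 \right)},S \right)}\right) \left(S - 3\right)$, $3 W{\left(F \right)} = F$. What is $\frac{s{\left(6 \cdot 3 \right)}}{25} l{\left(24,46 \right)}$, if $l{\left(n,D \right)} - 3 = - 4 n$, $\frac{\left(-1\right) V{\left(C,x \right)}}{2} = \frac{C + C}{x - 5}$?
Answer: $- \frac{64914}{65} \approx -998.68$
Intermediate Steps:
$W{\left(F \right)} = \frac{F}{3}$
$V{\left(C,x \right)} = - \frac{4 C}{-5 + x}$ ($V{\left(C,x \right)} = - 2 \frac{C + C}{x - 5} = - 2 \frac{2 C}{-5 + x} = - \frac{4 C}{-5 + x}$)
$l{\left(n,D \right)} = 3 - 4 n$
$s{\left(S \right)} = \left(-3 + S\right) \left(S - \frac{4}{3 \left(-5 + S\right)}\right)$ ($s{\left(S \right)} = \left(S - \frac{4 \cdot \frac{1}{3} \cdot 1}{-5 + S}\right) \left(S - 3\right) = \left(S - \frac{4}{3 \left(-5 + S\right)}\right) \left(-3 + S\right) = \left(-3 + S\right) \left(S - \frac{4}{3 \left(-5 + S\right)}\right)$)
$\frac{s{\left(6 \cdot 3 \right)}}{25} l{\left(24,46 \right)} = \frac{\frac{1}{-5 + 6 \cdot 3} \left(4 + \left(6 \cdot 3\right)^{3} - 8 \left(6 \cdot 3\right)^{2} + \frac{41 \cdot 6 \cdot 3}{3}\right)}{25} \left(3 - 96\right) = \frac{4 + 18^{3} - 8 \cdot 18^{2} + \frac{41}{3} \cdot 18}{-5 + 18} \cdot \frac{1}{25} \left(3 - 96\right) = \frac{4 + 5832 - 2592 + 246}{13} \cdot \frac{1}{25} \left(-93\right) = \frac{1}{13} \cdot 3490 \cdot \frac{1}{25} \left(-93\right) = \frac{3490}{13} \cdot \frac{1}{25} \left(-93\right) = \frac{698}{65} \left(-93\right) = - \frac{64914}{65}$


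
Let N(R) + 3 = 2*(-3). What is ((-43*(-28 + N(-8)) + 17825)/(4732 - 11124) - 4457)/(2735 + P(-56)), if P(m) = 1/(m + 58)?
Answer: -7127140/4371329 ≈ -1.6304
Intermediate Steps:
N(R) = -9 (N(R) = -3 + 2*(-3) = -3 - 6 = -9)
P(m) = 1/(58 + m)
((-43*(-28 + N(-8)) + 17825)/(4732 - 11124) - 4457)/(2735 + P(-56)) = ((-43*(-28 - 9) + 17825)/(4732 - 11124) - 4457)/(2735 + 1/(58 - 56)) = ((-43*(-37) + 17825)/(-6392) - 4457)/(2735 + 1/2) = ((1591 + 17825)*(-1/6392) - 4457)/(2735 + ½) = (19416*(-1/6392) - 4457)/(5471/2) = (-2427/799 - 4457)*(2/5471) = -3563570/799*2/5471 = -7127140/4371329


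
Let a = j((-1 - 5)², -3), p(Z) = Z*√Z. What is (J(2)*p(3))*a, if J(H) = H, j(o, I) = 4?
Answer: 24*√3 ≈ 41.569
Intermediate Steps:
p(Z) = Z^(3/2)
a = 4
(J(2)*p(3))*a = (2*3^(3/2))*4 = (2*(3*√3))*4 = (6*√3)*4 = 24*√3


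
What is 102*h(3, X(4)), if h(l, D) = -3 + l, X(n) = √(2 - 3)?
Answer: 0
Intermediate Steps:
X(n) = I (X(n) = √(-1) = I)
102*h(3, X(4)) = 102*(-3 + 3) = 102*0 = 0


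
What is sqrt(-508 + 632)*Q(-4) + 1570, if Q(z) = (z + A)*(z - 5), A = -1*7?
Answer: 1570 + 198*sqrt(31) ≈ 2672.4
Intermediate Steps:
A = -7
Q(z) = (-7 + z)*(-5 + z) (Q(z) = (z - 7)*(z - 5) = (-7 + z)*(-5 + z))
sqrt(-508 + 632)*Q(-4) + 1570 = sqrt(-508 + 632)*(35 + (-4)**2 - 12*(-4)) + 1570 = sqrt(124)*(35 + 16 + 48) + 1570 = (2*sqrt(31))*99 + 1570 = 198*sqrt(31) + 1570 = 1570 + 198*sqrt(31)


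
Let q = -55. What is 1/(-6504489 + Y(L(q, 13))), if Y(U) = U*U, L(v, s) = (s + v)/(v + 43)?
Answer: -4/26017907 ≈ -1.5374e-7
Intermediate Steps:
L(v, s) = (s + v)/(43 + v)
Y(U) = U²
1/(-6504489 + Y(L(q, 13))) = 1/(-6504489 + ((13 - 55)/(43 - 55))²) = 1/(-6504489 + (-42/(-12))²) = 1/(-6504489 + (-1/12*(-42))²) = 1/(-6504489 + (7/2)²) = 1/(-6504489 + 49/4) = 1/(-26017907/4) = -4/26017907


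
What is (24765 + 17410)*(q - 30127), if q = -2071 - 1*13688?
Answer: -1935242050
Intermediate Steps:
q = -15759 (q = -2071 - 13688 = -15759)
(24765 + 17410)*(q - 30127) = (24765 + 17410)*(-15759 - 30127) = 42175*(-45886) = -1935242050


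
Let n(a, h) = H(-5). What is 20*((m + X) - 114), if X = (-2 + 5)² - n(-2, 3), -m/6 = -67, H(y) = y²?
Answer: 5440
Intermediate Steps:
n(a, h) = 25 (n(a, h) = (-5)² = 25)
m = 402 (m = -6*(-67) = 402)
X = -16 (X = (-2 + 5)² - 1*25 = 3² - 25 = 9 - 25 = -16)
20*((m + X) - 114) = 20*((402 - 16) - 114) = 20*(386 - 114) = 20*272 = 5440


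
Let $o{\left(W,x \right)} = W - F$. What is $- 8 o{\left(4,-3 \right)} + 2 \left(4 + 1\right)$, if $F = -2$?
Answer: $-38$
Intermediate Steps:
$o{\left(W,x \right)} = 2 + W$ ($o{\left(W,x \right)} = W - -2 = W + 2 = 2 + W$)
$- 8 o{\left(4,-3 \right)} + 2 \left(4 + 1\right) = - 8 \left(2 + 4\right) + 2 \left(4 + 1\right) = \left(-8\right) 6 + 2 \cdot 5 = -48 + 10 = -38$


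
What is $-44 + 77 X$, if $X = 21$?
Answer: $1573$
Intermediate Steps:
$-44 + 77 X = -44 + 77 \cdot 21 = -44 + 1617 = 1573$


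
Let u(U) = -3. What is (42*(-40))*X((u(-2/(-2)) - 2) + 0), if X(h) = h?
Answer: 8400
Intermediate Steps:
(42*(-40))*X((u(-2/(-2)) - 2) + 0) = (42*(-40))*((-3 - 2) + 0) = -1680*(-5 + 0) = -1680*(-5) = 8400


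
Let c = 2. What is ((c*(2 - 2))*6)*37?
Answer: 0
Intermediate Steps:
((c*(2 - 2))*6)*37 = ((2*(2 - 2))*6)*37 = ((2*0)*6)*37 = (0*6)*37 = 0*37 = 0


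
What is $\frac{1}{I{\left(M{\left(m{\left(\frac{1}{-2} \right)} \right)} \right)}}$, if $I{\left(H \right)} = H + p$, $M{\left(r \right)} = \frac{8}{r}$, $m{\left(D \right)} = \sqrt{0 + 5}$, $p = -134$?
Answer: $- \frac{335}{44858} - \frac{2 \sqrt{5}}{22429} \approx -0.0076674$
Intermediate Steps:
$m{\left(D \right)} = \sqrt{5}$
$I{\left(H \right)} = -134 + H$ ($I{\left(H \right)} = H - 134 = -134 + H$)
$\frac{1}{I{\left(M{\left(m{\left(\frac{1}{-2} \right)} \right)} \right)}} = \frac{1}{-134 + \frac{8}{\sqrt{5}}} = \frac{1}{-134 + 8 \frac{\sqrt{5}}{5}} = \frac{1}{-134 + \frac{8 \sqrt{5}}{5}}$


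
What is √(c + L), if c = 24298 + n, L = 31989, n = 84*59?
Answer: √61243 ≈ 247.47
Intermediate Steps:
n = 4956
c = 29254 (c = 24298 + 4956 = 29254)
√(c + L) = √(29254 + 31989) = √61243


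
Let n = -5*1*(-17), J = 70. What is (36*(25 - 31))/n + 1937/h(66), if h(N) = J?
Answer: 5981/238 ≈ 25.130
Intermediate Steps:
h(N) = 70
n = 85 (n = -5*(-17) = 85)
(36*(25 - 31))/n + 1937/h(66) = (36*(25 - 31))/85 + 1937/70 = (36*(-6))*(1/85) + 1937*(1/70) = -216*1/85 + 1937/70 = -216/85 + 1937/70 = 5981/238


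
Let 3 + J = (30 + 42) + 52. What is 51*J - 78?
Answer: 6093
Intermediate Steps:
J = 121 (J = -3 + ((30 + 42) + 52) = -3 + (72 + 52) = -3 + 124 = 121)
51*J - 78 = 51*121 - 78 = 6171 - 78 = 6093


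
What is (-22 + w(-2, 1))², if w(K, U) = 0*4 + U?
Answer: 441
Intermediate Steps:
w(K, U) = U (w(K, U) = 0 + U = U)
(-22 + w(-2, 1))² = (-22 + 1)² = (-21)² = 441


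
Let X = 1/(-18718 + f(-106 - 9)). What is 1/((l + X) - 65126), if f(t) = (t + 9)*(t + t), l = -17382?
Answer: -5662/467160295 ≈ -1.2120e-5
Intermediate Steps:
f(t) = 2*t*(9 + t) (f(t) = (9 + t)*(2*t) = 2*t*(9 + t))
X = 1/5662 (X = 1/(-18718 + 2*(-106 - 9)*(9 + (-106 - 9))) = 1/(-18718 + 2*(-115)*(9 - 115)) = 1/(-18718 + 2*(-115)*(-106)) = 1/(-18718 + 24380) = 1/5662 ≈ 0.00017662)
1/((l + X) - 65126) = 1/((-17382 + 1/5662) - 65126) = 1/(-98416883/5662 - 65126) = 1/(-467160295/5662) = -5662/467160295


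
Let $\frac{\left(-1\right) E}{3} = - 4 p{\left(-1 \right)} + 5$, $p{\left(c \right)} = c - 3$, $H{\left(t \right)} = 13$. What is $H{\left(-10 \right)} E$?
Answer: $-819$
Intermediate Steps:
$p{\left(c \right)} = -3 + c$
$E = -63$ ($E = - 3 \left(- 4 \left(-3 - 1\right) + 5\right) = - 3 \left(\left(-4\right) \left(-4\right) + 5\right) = - 3 \left(16 + 5\right) = \left(-3\right) 21 = -63$)
$H{\left(-10 \right)} E = 13 \left(-63\right) = -819$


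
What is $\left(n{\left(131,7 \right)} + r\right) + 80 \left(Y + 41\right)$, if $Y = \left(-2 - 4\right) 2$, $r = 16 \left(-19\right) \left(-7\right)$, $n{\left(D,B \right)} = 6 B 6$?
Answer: $4700$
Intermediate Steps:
$n{\left(D,B \right)} = 36 B$
$r = 2128$ ($r = \left(-304\right) \left(-7\right) = 2128$)
$Y = -12$ ($Y = \left(-6\right) 2 = -12$)
$\left(n{\left(131,7 \right)} + r\right) + 80 \left(Y + 41\right) = \left(36 \cdot 7 + 2128\right) + 80 \left(-12 + 41\right) = \left(252 + 2128\right) + 80 \cdot 29 = 2380 + 2320 = 4700$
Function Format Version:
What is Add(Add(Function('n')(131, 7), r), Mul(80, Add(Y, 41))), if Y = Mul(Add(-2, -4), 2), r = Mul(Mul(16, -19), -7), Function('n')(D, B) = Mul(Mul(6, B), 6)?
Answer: 4700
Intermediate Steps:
Function('n')(D, B) = Mul(36, B)
r = 2128 (r = Mul(-304, -7) = 2128)
Y = -12 (Y = Mul(-6, 2) = -12)
Add(Add(Function('n')(131, 7), r), Mul(80, Add(Y, 41))) = Add(Add(Mul(36, 7), 2128), Mul(80, Add(-12, 41))) = Add(Add(252, 2128), Mul(80, 29)) = Add(2380, 2320) = 4700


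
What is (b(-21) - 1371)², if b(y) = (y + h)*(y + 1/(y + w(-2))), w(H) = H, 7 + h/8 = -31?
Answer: 15817338289/529 ≈ 2.9900e+7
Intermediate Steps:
h = -304 (h = -56 + 8*(-31) = -56 - 248 = -304)
b(y) = (-304 + y)*(y + 1/(-2 + y)) (b(y) = (y - 304)*(y + 1/(y - 2)) = (-304 + y)*(y + 1/(-2 + y)))
(b(-21) - 1371)² = ((-304 + (-21)³ - 306*(-21)² + 609*(-21))/(-2 - 21) - 1371)² = ((-304 - 9261 - 306*441 - 12789)/(-23) - 1371)² = (-(-304 - 9261 - 134946 - 12789)/23 - 1371)² = (-1/23*(-157300) - 1371)² = (157300/23 - 1371)² = (125767/23)² = 15817338289/529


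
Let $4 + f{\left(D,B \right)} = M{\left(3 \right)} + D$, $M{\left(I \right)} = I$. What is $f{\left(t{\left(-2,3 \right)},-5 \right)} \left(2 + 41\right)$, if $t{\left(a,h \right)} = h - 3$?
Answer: $-43$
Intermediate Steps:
$t{\left(a,h \right)} = -3 + h$
$f{\left(D,B \right)} = -1 + D$ ($f{\left(D,B \right)} = -4 + \left(3 + D\right) = -1 + D$)
$f{\left(t{\left(-2,3 \right)},-5 \right)} \left(2 + 41\right) = \left(-1 + \left(-3 + 3\right)\right) \left(2 + 41\right) = \left(-1 + 0\right) 43 = \left(-1\right) 43 = -43$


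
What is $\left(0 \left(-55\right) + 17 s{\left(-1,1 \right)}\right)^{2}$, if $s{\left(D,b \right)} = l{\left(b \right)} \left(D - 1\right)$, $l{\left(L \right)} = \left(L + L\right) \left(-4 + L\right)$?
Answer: $41616$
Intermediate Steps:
$l{\left(L \right)} = 2 L \left(-4 + L\right)$
$s{\left(D,b \right)} = 2 b \left(-1 + D\right) \left(-4 + b\right)$ ($s{\left(D,b \right)} = 2 b \left(-4 + b\right) \left(D - 1\right) = 2 b \left(-4 + b\right) \left(-1 + D\right) = 2 b \left(-1 + D\right) \left(-4 + b\right)$)
$\left(0 \left(-55\right) + 17 s{\left(-1,1 \right)}\right)^{2} = \left(0 \left(-55\right) + 17 \cdot 2 \cdot 1 \left(-1 - 1\right) \left(-4 + 1\right)\right)^{2} = \left(0 + 17 \cdot 2 \cdot 1 \left(-2\right) \left(-3\right)\right)^{2} = \left(0 + 17 \cdot 12\right)^{2} = \left(0 + 204\right)^{2} = 204^{2} = 41616$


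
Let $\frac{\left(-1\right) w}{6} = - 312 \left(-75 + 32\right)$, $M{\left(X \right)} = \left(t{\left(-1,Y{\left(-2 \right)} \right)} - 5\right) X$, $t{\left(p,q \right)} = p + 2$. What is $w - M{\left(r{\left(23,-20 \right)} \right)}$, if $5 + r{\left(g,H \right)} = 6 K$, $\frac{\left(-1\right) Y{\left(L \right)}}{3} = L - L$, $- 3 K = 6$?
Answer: $-80564$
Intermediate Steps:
$K = -2$ ($K = \left(- \frac{1}{3}\right) 6 = -2$)
$Y{\left(L \right)} = 0$ ($Y{\left(L \right)} = - 3 \left(L - L\right) = \left(-3\right) 0 = 0$)
$t{\left(p,q \right)} = 2 + p$
$r{\left(g,H \right)} = -17$ ($r{\left(g,H \right)} = -5 + 6 \left(-2\right) = -5 - 12 = -17$)
$M{\left(X \right)} = - 4 X$ ($M{\left(X \right)} = \left(\left(2 - 1\right) - 5\right) X = \left(1 - 5\right) X = - 4 X$)
$w = -80496$ ($w = - 6 \left(- 312 \left(-75 + 32\right)\right) = - 6 \left(\left(-312\right) \left(-43\right)\right) = \left(-6\right) 13416 = -80496$)
$w - M{\left(r{\left(23,-20 \right)} \right)} = -80496 - \left(-4\right) \left(-17\right) = -80496 - 68 = -80564$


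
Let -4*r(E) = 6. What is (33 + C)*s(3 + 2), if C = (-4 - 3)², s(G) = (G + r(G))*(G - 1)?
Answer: 1148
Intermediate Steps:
r(E) = -3/2 (r(E) = -¼*6 = -3/2)
s(G) = (-1 + G)*(-3/2 + G) (s(G) = (G - 3/2)*(G - 1) = (-3/2 + G)*(-1 + G) = (-1 + G)*(-3/2 + G))
C = 49 (C = (-7)² = 49)
(33 + C)*s(3 + 2) = (33 + 49)*(3/2 + (3 + 2)² - 5*(3 + 2)/2) = 82*(3/2 + 5² - 5/2*5) = 82*(3/2 + 25 - 25/2) = 82*14 = 1148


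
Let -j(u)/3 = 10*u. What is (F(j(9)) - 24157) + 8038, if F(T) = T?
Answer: -16389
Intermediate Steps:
j(u) = -30*u
(F(j(9)) - 24157) + 8038 = (-30*9 - 24157) + 8038 = (-270 - 24157) + 8038 = -24427 + 8038 = -16389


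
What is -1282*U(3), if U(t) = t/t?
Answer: -1282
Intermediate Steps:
U(t) = 1
-1282*U(3) = -1282*1 = -1282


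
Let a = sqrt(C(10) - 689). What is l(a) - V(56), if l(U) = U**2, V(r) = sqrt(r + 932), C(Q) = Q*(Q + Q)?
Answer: -489 - 2*sqrt(247) ≈ -520.43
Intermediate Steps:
C(Q) = 2*Q**2 (C(Q) = Q*(2*Q) = 2*Q**2)
V(r) = sqrt(932 + r)
a = I*sqrt(489) (a = sqrt(2*10**2 - 689) = sqrt(2*100 - 689) = sqrt(200 - 689) = sqrt(-489) = I*sqrt(489) ≈ 22.113*I)
l(a) - V(56) = (I*sqrt(489))**2 - sqrt(932 + 56) = -489 - sqrt(988) = -489 - 2*sqrt(247)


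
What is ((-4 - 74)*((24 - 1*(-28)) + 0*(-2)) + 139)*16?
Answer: -62672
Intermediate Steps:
((-4 - 74)*((24 - 1*(-28)) + 0*(-2)) + 139)*16 = (-78*((24 + 28) + 0) + 139)*16 = (-78*(52 + 0) + 139)*16 = (-78*52 + 139)*16 = (-4056 + 139)*16 = -3917*16 = -62672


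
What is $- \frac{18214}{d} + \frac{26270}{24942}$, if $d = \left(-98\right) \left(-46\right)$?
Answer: $- \frac{11995301}{4015662} \approx -2.9871$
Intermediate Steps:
$d = 4508$
$- \frac{18214}{d} + \frac{26270}{24942} = - \frac{18214}{4508} + \frac{26270}{24942} = \left(-18214\right) \frac{1}{4508} + 26270 \cdot \frac{1}{24942} = - \frac{1301}{322} + \frac{13135}{12471} = - \frac{11995301}{4015662}$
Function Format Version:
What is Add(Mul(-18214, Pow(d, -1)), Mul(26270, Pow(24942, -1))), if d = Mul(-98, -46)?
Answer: Rational(-11995301, 4015662) ≈ -2.9871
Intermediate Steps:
d = 4508
Add(Mul(-18214, Pow(d, -1)), Mul(26270, Pow(24942, -1))) = Add(Mul(-18214, Pow(4508, -1)), Mul(26270, Pow(24942, -1))) = Add(Mul(-18214, Rational(1, 4508)), Mul(26270, Rational(1, 24942))) = Add(Rational(-1301, 322), Rational(13135, 12471)) = Rational(-11995301, 4015662)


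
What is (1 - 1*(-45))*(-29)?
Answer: -1334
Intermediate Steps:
(1 - 1*(-45))*(-29) = (1 + 45)*(-29) = 46*(-29) = -1334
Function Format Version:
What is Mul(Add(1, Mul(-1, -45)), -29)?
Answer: -1334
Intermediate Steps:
Mul(Add(1, Mul(-1, -45)), -29) = Mul(Add(1, 45), -29) = Mul(46, -29) = -1334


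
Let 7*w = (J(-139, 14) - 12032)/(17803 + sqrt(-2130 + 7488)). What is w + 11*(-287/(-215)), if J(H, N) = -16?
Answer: 366209139931/25105099145 + 12048*sqrt(5358)/2218590157 ≈ 14.587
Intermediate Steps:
w = -12048/(7*(17803 + sqrt(5358))) (w = ((-16 - 12032)/(17803 + sqrt(-2130 + 7488)))/7 = (-12048/(17803 + sqrt(5358)))/7 = -12048/(7*(17803 + sqrt(5358))) ≈ -0.096281)
w + 11*(-287/(-215)) = (-11288976/116767903 + 12048*sqrt(5358)/2218590157) + 11*(-287/(-215)) = (-11288976/116767903 + 12048*sqrt(5358)/2218590157) + 11*(-287*(-1/215)) = (-11288976/116767903 + 12048*sqrt(5358)/2218590157) + 11*(287/215) = (-11288976/116767903 + 12048*sqrt(5358)/2218590157) + 3157/215 = 366209139931/25105099145 + 12048*sqrt(5358)/2218590157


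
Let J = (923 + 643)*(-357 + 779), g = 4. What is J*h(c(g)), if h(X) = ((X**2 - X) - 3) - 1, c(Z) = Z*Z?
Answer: 155961072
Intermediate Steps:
c(Z) = Z**2
h(X) = -4 + X**2 - X (h(X) = (-3 + X**2 - X) - 1 = -4 + X**2 - X)
J = 660852 (J = 1566*422 = 660852)
J*h(c(g)) = 660852*(-4 + (4**2)**2 - 1*4**2) = 660852*(-4 + 16**2 - 1*16) = 660852*(-4 + 256 - 16) = 660852*236 = 155961072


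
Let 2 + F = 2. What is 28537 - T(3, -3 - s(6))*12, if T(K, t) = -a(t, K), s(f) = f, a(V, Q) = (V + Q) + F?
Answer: 28465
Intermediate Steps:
F = 0 (F = -2 + 2 = 0)
a(V, Q) = Q + V (a(V, Q) = (V + Q) + 0 = (Q + V) + 0 = Q + V)
T(K, t) = -K - t (T(K, t) = -(K + t) = -K - t)
28537 - T(3, -3 - s(6))*12 = 28537 - (-1*3 - (-3 - 1*6))*12 = 28537 - (-3 - (-3 - 6))*12 = 28537 - (-3 - 1*(-9))*12 = 28537 - (-3 + 9)*12 = 28537 - 6*12 = 28537 - 1*72 = 28537 - 72 = 28465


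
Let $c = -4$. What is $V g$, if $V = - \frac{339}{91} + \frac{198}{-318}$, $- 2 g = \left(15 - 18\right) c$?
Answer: $\frac{125820}{4823} \approx 26.087$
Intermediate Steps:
$g = -6$ ($g = - \frac{\left(15 - 18\right) \left(-4\right)}{2} = - \frac{\left(-3\right) \left(-4\right)}{2} = \left(- \frac{1}{2}\right) 12 = -6$)
$V = - \frac{20970}{4823}$ ($V = \left(-339\right) \frac{1}{91} + 198 \left(- \frac{1}{318}\right) = - \frac{339}{91} - \frac{33}{53} = - \frac{20970}{4823} \approx -4.3479$)
$V g = \left(- \frac{20970}{4823}\right) \left(-6\right) = \frac{125820}{4823}$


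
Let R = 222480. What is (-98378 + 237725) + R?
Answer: 361827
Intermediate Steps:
(-98378 + 237725) + R = (-98378 + 237725) + 222480 = 139347 + 222480 = 361827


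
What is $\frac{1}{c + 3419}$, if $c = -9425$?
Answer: $- \frac{1}{6006} \approx -0.0001665$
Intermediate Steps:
$\frac{1}{c + 3419} = \frac{1}{-9425 + 3419} = \frac{1}{-6006} = - \frac{1}{6006}$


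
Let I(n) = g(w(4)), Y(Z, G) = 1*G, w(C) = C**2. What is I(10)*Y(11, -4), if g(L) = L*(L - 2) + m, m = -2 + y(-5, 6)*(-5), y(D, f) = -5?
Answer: -988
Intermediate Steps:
Y(Z, G) = G
m = 23 (m = -2 - 5*(-5) = -2 + 25 = 23)
g(L) = 23 + L*(-2 + L) (g(L) = L*(L - 2) + 23 = L*(-2 + L) + 23 = 23 + L*(-2 + L))
I(n) = 247 (I(n) = 23 + (4**2)**2 - 2*4**2 = 23 + 16**2 - 2*16 = 23 + 256 - 32 = 247)
I(10)*Y(11, -4) = 247*(-4) = -988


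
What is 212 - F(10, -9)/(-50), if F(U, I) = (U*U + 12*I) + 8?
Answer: 212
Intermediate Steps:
F(U, I) = 8 + U² + 12*I (F(U, I) = (U² + 12*I) + 8 = 8 + U² + 12*I)
212 - F(10, -9)/(-50) = 212 - (8 + 10² + 12*(-9))/(-50) = 212 - (8 + 100 - 108)*(-1)/50 = 212 - 0*(-1)/50 = 212 - 1*0 = 212 + 0 = 212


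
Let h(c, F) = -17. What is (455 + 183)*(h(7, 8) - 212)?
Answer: -146102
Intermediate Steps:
(455 + 183)*(h(7, 8) - 212) = (455 + 183)*(-17 - 212) = 638*(-229) = -146102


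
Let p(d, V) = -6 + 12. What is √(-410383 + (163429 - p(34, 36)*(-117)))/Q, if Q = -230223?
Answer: -2*I*√61563/230223 ≈ -0.0021555*I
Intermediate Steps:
p(d, V) = 6
√(-410383 + (163429 - p(34, 36)*(-117)))/Q = √(-410383 + (163429 - 6*(-117)))/(-230223) = √(-410383 + (163429 - 1*(-702)))*(-1/230223) = √(-410383 + (163429 + 702))*(-1/230223) = √(-410383 + 164131)*(-1/230223) = √(-246252)*(-1/230223) = (2*I*√61563)*(-1/230223) = -2*I*√61563/230223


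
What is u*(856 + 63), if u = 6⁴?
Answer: 1191024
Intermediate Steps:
u = 1296
u*(856 + 63) = 1296*(856 + 63) = 1296*919 = 1191024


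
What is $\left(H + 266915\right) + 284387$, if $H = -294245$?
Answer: $257057$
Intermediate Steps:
$\left(H + 266915\right) + 284387 = \left(-294245 + 266915\right) + 284387 = -27330 + 284387 = 257057$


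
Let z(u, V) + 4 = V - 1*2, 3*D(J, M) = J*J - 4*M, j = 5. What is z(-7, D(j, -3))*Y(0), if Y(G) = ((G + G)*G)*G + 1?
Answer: 19/3 ≈ 6.3333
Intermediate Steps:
D(J, M) = -4*M/3 + J²/3 (D(J, M) = (J*J - 4*M)/3 = (J² - 4*M)/3 = -4*M/3 + J²/3)
z(u, V) = -6 + V (z(u, V) = -4 + (V - 1*2) = -4 + (V - 2) = -4 + (-2 + V) = -6 + V)
Y(G) = 1 + 2*G³ (Y(G) = ((2*G)*G)*G + 1 = (2*G²)*G + 1 = 2*G³ + 1 = 1 + 2*G³)
z(-7, D(j, -3))*Y(0) = (-6 + (-4/3*(-3) + (⅓)*5²))*(1 + 2*0³) = (-6 + (4 + (⅓)*25))*(1 + 2*0) = (-6 + (4 + 25/3))*(1 + 0) = (-6 + 37/3)*1 = (19/3)*1 = 19/3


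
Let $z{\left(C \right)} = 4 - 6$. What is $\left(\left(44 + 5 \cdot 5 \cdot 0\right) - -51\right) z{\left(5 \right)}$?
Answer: $-190$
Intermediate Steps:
$z{\left(C \right)} = -2$
$\left(\left(44 + 5 \cdot 5 \cdot 0\right) - -51\right) z{\left(5 \right)} = \left(\left(44 + 5 \cdot 5 \cdot 0\right) - -51\right) \left(-2\right) = \left(\left(44 + 25 \cdot 0\right) + 51\right) \left(-2\right) = \left(\left(44 + 0\right) + 51\right) \left(-2\right) = \left(44 + 51\right) \left(-2\right) = 95 \left(-2\right) = -190$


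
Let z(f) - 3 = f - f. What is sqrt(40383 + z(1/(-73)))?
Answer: sqrt(40386) ≈ 200.96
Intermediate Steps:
z(f) = 3 (z(f) = 3 + (f - f) = 3 + 0 = 3)
sqrt(40383 + z(1/(-73))) = sqrt(40383 + 3) = sqrt(40386)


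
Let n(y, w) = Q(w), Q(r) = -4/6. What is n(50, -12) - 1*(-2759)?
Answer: 8275/3 ≈ 2758.3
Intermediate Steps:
Q(r) = -⅔ (Q(r) = -4*⅙ = -⅔)
n(y, w) = -⅔
n(50, -12) - 1*(-2759) = -⅔ - 1*(-2759) = -⅔ + 2759 = 8275/3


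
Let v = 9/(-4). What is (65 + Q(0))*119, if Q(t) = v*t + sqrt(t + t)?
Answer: 7735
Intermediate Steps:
v = -9/4 (v = 9*(-1/4) = -9/4 ≈ -2.2500)
Q(t) = -9*t/4 + sqrt(2)*sqrt(t) (Q(t) = -9*t/4 + sqrt(t + t) = -9*t/4 + sqrt(2*t) = -9*t/4 + sqrt(2)*sqrt(t))
(65 + Q(0))*119 = (65 + (-9/4*0 + sqrt(2)*sqrt(0)))*119 = (65 + (0 + sqrt(2)*0))*119 = (65 + (0 + 0))*119 = (65 + 0)*119 = 65*119 = 7735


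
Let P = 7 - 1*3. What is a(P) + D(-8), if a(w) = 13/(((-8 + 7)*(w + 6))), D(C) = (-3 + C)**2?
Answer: 1197/10 ≈ 119.70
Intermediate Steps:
P = 4 (P = 7 - 3 = 4)
a(w) = 13/(-6 - w) (a(w) = 13/((-(6 + w))) = 13/(-6 - w))
a(P) + D(-8) = -13/(6 + 4) + (-3 - 8)**2 = -13/10 + (-11)**2 = -13*1/10 + 121 = -13/10 + 121 = 1197/10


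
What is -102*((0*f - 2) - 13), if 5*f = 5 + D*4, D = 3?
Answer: 1530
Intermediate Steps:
f = 17/5 (f = (5 + 3*4)/5 = (5 + 12)/5 = (⅕)*17 = 17/5 ≈ 3.4000)
-102*((0*f - 2) - 13) = -102*((0*(17/5) - 2) - 13) = -102*((0 - 2) - 13) = -102*(-2 - 13) = -102*(-15) = 1530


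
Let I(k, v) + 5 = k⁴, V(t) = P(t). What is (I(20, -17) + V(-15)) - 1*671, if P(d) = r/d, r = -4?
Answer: 2389864/15 ≈ 1.5932e+5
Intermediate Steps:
P(d) = -4/d
V(t) = -4/t
I(k, v) = -5 + k⁴
(I(20, -17) + V(-15)) - 1*671 = ((-5 + 20⁴) - 4/(-15)) - 1*671 = ((-5 + 160000) - 4*(-1/15)) - 671 = (159995 + 4/15) - 671 = 2399929/15 - 671 = 2389864/15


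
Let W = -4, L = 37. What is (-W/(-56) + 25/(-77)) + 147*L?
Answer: 837545/154 ≈ 5438.6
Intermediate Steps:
(-W/(-56) + 25/(-77)) + 147*L = (-1*(-4)/(-56) + 25/(-77)) + 147*37 = (4*(-1/56) + 25*(-1/77)) + 5439 = (-1/14 - 25/77) + 5439 = -61/154 + 5439 = 837545/154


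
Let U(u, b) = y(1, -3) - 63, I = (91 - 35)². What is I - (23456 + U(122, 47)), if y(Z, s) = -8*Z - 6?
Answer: -20243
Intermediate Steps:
y(Z, s) = -6 - 8*Z
I = 3136 (I = 56² = 3136)
U(u, b) = -77 (U(u, b) = (-6 - 8*1) - 63 = (-6 - 8) - 63 = -14 - 63 = -77)
I - (23456 + U(122, 47)) = 3136 - (23456 - 77) = 3136 - 1*23379 = 3136 - 23379 = -20243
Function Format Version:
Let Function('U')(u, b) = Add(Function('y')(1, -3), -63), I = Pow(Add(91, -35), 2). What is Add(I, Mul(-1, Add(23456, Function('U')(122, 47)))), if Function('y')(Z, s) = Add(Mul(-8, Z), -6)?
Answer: -20243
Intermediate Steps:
Function('y')(Z, s) = Add(-6, Mul(-8, Z))
I = 3136 (I = Pow(56, 2) = 3136)
Function('U')(u, b) = -77 (Function('U')(u, b) = Add(Add(-6, Mul(-8, 1)), -63) = Add(Add(-6, -8), -63) = Add(-14, -63) = -77)
Add(I, Mul(-1, Add(23456, Function('U')(122, 47)))) = Add(3136, Mul(-1, Add(23456, -77))) = Add(3136, Mul(-1, 23379)) = Add(3136, -23379) = -20243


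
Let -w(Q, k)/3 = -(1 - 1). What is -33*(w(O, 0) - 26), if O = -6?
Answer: 858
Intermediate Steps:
w(Q, k) = 0 (w(Q, k) = -(-3)*(1 - 1) = -(-3)*0 = -3*0 = 0)
-33*(w(O, 0) - 26) = -33*(0 - 26) = -33*(-26) = 858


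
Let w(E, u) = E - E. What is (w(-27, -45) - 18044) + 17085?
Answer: -959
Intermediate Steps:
w(E, u) = 0
(w(-27, -45) - 18044) + 17085 = (0 - 18044) + 17085 = -18044 + 17085 = -959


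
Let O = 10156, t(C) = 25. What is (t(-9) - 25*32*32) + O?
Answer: -15419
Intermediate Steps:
(t(-9) - 25*32*32) + O = (25 - 25*32*32) + 10156 = (25 - 800*32) + 10156 = (25 - 25600) + 10156 = -25575 + 10156 = -15419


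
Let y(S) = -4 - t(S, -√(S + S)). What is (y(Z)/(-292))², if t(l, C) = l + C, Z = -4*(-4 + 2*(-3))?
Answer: (11 - √5)²/5329 ≈ 0.014413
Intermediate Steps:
Z = 40 (Z = -4*(-4 - 6) = -4*(-10) = 40)
t(l, C) = C + l
y(S) = -4 - S + √2*√S (y(S) = -4 - (-√(S + S) + S) = -4 - (-√(2*S) + S) = -4 - (-√2*√S + S) = -4 - (S - √2*√S) = -4 + (-S + √2*√S) = -4 - S + √2*√S)
(y(Z)/(-292))² = ((-4 - 1*40 + √2*√40)/(-292))² = ((-4 - 40 + √2*(2*√10))*(-1/292))² = ((-4 - 40 + 4*√5)*(-1/292))² = ((-44 + 4*√5)*(-1/292))² = (11/73 - √5/73)²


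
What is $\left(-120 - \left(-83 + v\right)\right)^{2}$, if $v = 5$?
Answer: $1764$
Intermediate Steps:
$\left(-120 - \left(-83 + v\right)\right)^{2} = \left(-120 + \left(63 - \left(5 - 20\right)\right)\right)^{2} = \left(-120 + \left(63 - -15\right)\right)^{2} = \left(-120 + \left(63 + 15\right)\right)^{2} = \left(-120 + 78\right)^{2} = \left(-42\right)^{2} = 1764$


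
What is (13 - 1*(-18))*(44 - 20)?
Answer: 744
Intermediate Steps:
(13 - 1*(-18))*(44 - 20) = (13 + 18)*24 = 31*24 = 744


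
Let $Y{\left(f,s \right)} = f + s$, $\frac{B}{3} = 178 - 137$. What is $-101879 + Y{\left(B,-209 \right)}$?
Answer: $-101965$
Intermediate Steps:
$B = 123$ ($B = 3 \left(178 - 137\right) = 3 \cdot 41 = 123$)
$-101879 + Y{\left(B,-209 \right)} = -101879 + \left(123 - 209\right) = -101879 - 86 = -101965$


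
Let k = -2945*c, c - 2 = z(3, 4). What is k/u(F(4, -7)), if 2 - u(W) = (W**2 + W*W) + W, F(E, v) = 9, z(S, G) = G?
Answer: 17670/169 ≈ 104.56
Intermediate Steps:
u(W) = 2 - W - 2*W**2 (u(W) = 2 - ((W**2 + W*W) + W) = 2 - ((W**2 + W**2) + W) = 2 - (2*W**2 + W) = 2 - (W + 2*W**2) = 2 + (-W - 2*W**2) = 2 - W - 2*W**2)
c = 6 (c = 2 + 4 = 6)
k = -17670 (k = -2945*6 = -17670)
k/u(F(4, -7)) = -17670/(2 - 1*9 - 2*9**2) = -17670/(2 - 9 - 2*81) = -17670/(2 - 9 - 162) = -17670/(-169) = -17670*(-1/169) = 17670/169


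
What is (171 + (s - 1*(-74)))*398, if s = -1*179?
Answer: 26268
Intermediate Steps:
s = -179
(171 + (s - 1*(-74)))*398 = (171 + (-179 - 1*(-74)))*398 = (171 + (-179 + 74))*398 = (171 - 105)*398 = 66*398 = 26268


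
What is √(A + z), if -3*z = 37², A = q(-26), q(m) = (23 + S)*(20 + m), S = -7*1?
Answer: I*√4971/3 ≈ 23.502*I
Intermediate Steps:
S = -7
q(m) = 320 + 16*m (q(m) = (23 - 7)*(20 + m) = 16*(20 + m) = 320 + 16*m)
A = -96 (A = 320 + 16*(-26) = 320 - 416 = -96)
z = -1369/3 (z = -⅓*37² = -⅓*1369 = -1369/3 ≈ -456.33)
√(A + z) = √(-96 - 1369/3) = √(-1657/3) = I*√4971/3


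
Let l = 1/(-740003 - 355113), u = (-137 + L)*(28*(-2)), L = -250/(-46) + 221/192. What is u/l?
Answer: -1103702530777/138 ≈ -7.9978e+9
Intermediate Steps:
L = 29083/4416 (L = -250*(-1/46) + 221*(1/192) = 125/23 + 221/192 = 29083/4416 ≈ 6.5858)
u = 4031363/552 (u = (-137 + 29083/4416)*(28*(-2)) = -575909/4416*(-56) = 4031363/552 ≈ 7303.2)
l = -1/1095116 (l = 1/(-1095116) = -1/1095116 ≈ -9.1315e-7)
u/l = 4031363/(552*(-1/1095116)) = (4031363/552)*(-1095116) = -1103702530777/138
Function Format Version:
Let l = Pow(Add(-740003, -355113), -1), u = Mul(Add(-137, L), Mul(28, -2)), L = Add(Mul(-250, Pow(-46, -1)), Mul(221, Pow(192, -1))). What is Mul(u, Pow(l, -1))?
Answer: Rational(-1103702530777, 138) ≈ -7.9978e+9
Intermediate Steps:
L = Rational(29083, 4416) (L = Add(Mul(-250, Rational(-1, 46)), Mul(221, Rational(1, 192))) = Add(Rational(125, 23), Rational(221, 192)) = Rational(29083, 4416) ≈ 6.5858)
u = Rational(4031363, 552) (u = Mul(Add(-137, Rational(29083, 4416)), Mul(28, -2)) = Mul(Rational(-575909, 4416), -56) = Rational(4031363, 552) ≈ 7303.2)
l = Rational(-1, 1095116) (l = Pow(-1095116, -1) = Rational(-1, 1095116) ≈ -9.1315e-7)
Mul(u, Pow(l, -1)) = Mul(Rational(4031363, 552), Pow(Rational(-1, 1095116), -1)) = Mul(Rational(4031363, 552), -1095116) = Rational(-1103702530777, 138)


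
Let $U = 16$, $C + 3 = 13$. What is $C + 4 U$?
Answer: $74$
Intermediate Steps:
$C = 10$ ($C = -3 + 13 = 10$)
$C + 4 U = 10 + 4 \cdot 16 = 10 + 64 = 74$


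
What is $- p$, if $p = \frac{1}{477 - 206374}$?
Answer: $\frac{1}{205897} \approx 4.8568 \cdot 10^{-6}$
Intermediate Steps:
$p = - \frac{1}{205897}$ ($p = \frac{1}{-205897} = - \frac{1}{205897} \approx -4.8568 \cdot 10^{-6}$)
$- p = \left(-1\right) \left(- \frac{1}{205897}\right) = \frac{1}{205897}$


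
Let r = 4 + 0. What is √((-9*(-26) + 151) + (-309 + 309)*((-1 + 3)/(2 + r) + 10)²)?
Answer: √385 ≈ 19.621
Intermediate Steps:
r = 4
√((-9*(-26) + 151) + (-309 + 309)*((-1 + 3)/(2 + r) + 10)²) = √((-9*(-26) + 151) + (-309 + 309)*((-1 + 3)/(2 + 4) + 10)²) = √((234 + 151) + 0*(2/6 + 10)²) = √(385 + 0*(2*(⅙) + 10)²) = √(385 + 0*(⅓ + 10)²) = √(385 + 0*(31/3)²) = √(385 + 0*(961/9)) = √(385 + 0) = √385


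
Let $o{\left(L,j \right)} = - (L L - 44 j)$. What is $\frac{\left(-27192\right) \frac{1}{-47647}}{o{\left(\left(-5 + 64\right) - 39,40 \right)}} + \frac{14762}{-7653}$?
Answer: $- \frac{119546039833}{61989223470} \approx -1.9285$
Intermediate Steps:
$o{\left(L,j \right)} = - L^{2} + 44 j$ ($o{\left(L,j \right)} = - (L^{2} - 44 j) = - L^{2} + 44 j$)
$\frac{\left(-27192\right) \frac{1}{-47647}}{o{\left(\left(-5 + 64\right) - 39,40 \right)}} + \frac{14762}{-7653} = \frac{\left(-27192\right) \frac{1}{-47647}}{- \left(\left(-5 + 64\right) - 39\right)^{2} + 44 \cdot 40} + \frac{14762}{-7653} = \frac{\left(-27192\right) \left(- \frac{1}{47647}\right)}{- \left(59 - 39\right)^{2} + 1760} + 14762 \left(- \frac{1}{7653}\right) = \frac{27192}{47647 \left(- 20^{2} + 1760\right)} - \frac{14762}{7653} = \frac{27192}{47647 \left(\left(-1\right) 400 + 1760\right)} - \frac{14762}{7653} = \frac{27192}{47647 \left(-400 + 1760\right)} - \frac{14762}{7653} = \frac{27192}{47647 \cdot 1360} - \frac{14762}{7653} = \frac{27192}{47647} \cdot \frac{1}{1360} - \frac{14762}{7653} = \frac{3399}{8099990} - \frac{14762}{7653} = - \frac{119546039833}{61989223470}$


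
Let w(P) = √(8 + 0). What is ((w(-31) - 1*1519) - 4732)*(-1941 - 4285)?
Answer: 38918726 - 12452*√2 ≈ 3.8901e+7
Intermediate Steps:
w(P) = 2*√2 (w(P) = √8 = 2*√2)
((w(-31) - 1*1519) - 4732)*(-1941 - 4285) = ((2*√2 - 1*1519) - 4732)*(-1941 - 4285) = ((2*√2 - 1519) - 4732)*(-6226) = ((-1519 + 2*√2) - 4732)*(-6226) = (-6251 + 2*√2)*(-6226) = 38918726 - 12452*√2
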